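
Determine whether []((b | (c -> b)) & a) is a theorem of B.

Tableau for the negation ~[]((b | (c -> b)) & a):
1. ~[]((b | (c -> b)) & a), w0
2. ~((b | (c -> b)) & a), w1
3. ~a, w1
Accessibility: w0Rw0, w0Rw1, w1Rw0, w1Rw1
The negation has an open branch (countermodel exists).

Not valid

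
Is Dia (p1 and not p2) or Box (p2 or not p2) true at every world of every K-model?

Tableau for the negation not (Dia (p1 and not p2) or Box (p2 or not p2)):
1. not (Dia (p1 and not p2) or Box (p2 or not p2)), w0
2. not Dia (p1 and not p2), w0   [neg-or-rule on 1]
3. not Box (p2 or not p2), w0   [neg-or-rule on 1]
4. not (p2 or not p2), w1   [neg-Box-rule on 3: fresh world w1, w0Rw1]
5. not p2, w1   [neg-or-rule on 4]
6. p2, w1   [neg-or-rule on 4]
Accessibility: w0Rw1
Branch closes: p2 and not p2 both at w1.
All branches of the negation close; one closing branch shown above.

Valid in K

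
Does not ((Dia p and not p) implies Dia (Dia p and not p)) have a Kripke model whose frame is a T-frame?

1. not ((Dia p and not p) implies Dia (Dia p and not p)), 0
2. Dia p and not p, 0   [neg-implies-rule on 1]
3. not Dia (Dia p and not p), 0   [neg-implies-rule on 1]
4. Dia p, 0   [and-rule on 2]
5. not p, 0   [and-rule on 2]
6. not (Dia p and not p), 0   [neg-Dia-rule on 3 via 0R0]
7. not Dia p, 0   [neg-and-rule on 6 (branches; this branch)]
8. p, 1   [Dia-rule on 4: fresh world 1, 0R1]
9. not (Dia p and not p), 1   [neg-Dia-rule on 3 via 0R1]
10. not p, 1   [neg-Dia-rule on 7 via 0R1]
Accessibility: 0R0, 0R1, 1R1
Branch closes: p and not p both at 1.
All branches of the tableau close; one closing branch shown above.

Unsatisfiable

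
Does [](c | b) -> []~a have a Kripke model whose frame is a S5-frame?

1. [](c | b) -> []~a, 0
2. []~a, 0
3. ~a, 0
Accessibility: 0R0

Satisfiable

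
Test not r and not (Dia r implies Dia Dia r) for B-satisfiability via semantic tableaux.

1. not r and not (Dia r implies Dia Dia r), u
2. not r, u   [and-rule on 1]
3. not (Dia r implies Dia Dia r), u   [and-rule on 1]
4. Dia r, u   [neg-implies-rule on 3]
5. not Dia Dia r, u   [neg-implies-rule on 3]
6. not Dia r, u   [neg-Dia-rule on 5 via uRu]
7. r, v   [Dia-rule on 4: fresh world v, uRv]
8. not Dia r, v   [neg-Dia-rule on 5 via uRv]
9. not r, v   [neg-Dia-rule on 6 via uRv]
Accessibility: uRu, uRv, vRu, vRv
Branch closes: r and not r both at v.
(One branch shown.) All branches close.

Unsatisfiable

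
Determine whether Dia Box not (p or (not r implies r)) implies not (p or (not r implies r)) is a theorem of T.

No, not valid

Tableau for the negation not (Dia Box not (p or (not r implies r)) implies not (p or (not r implies r))):
1. not (Dia Box not (p or (not r implies r)) implies not (p or (not r implies r))), 0
2. Dia Box not (p or (not r implies r)), 0   [neg-implies-rule on 1]
3. p or (not r implies r), 0   [neg-implies-rule on 1]
4. not r implies r, 0   [or-rule on 3 (branches; this branch)]
5. r, 0   [implies-rule on 4 (branches; this branch)]
6. Box not (p or (not r implies r)), 1   [Dia-rule on 2: fresh world 1, 0R1]
7. not (p or (not r implies r)), 1   [Box-rule on 6 via 1R1]
8. not p, 1   [neg-or-rule on 7]
9. not (not r implies r), 1   [neg-or-rule on 7]
10. not r, 1   [neg-implies-rule on 9]
Accessibility: 0R0, 0R1, 1R1
The negation has an open branch (countermodel exists).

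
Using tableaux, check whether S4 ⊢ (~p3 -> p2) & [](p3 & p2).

Not valid

Tableau for the negation ~((~p3 -> p2) & [](p3 & p2)):
1. ~((~p3 -> p2) & [](p3 & p2)), u
2. ~[](p3 & p2), u   [~&-rule on 1 (branches; this branch)]
3. ~(p3 & p2), v   [~[]-rule on 2: fresh world v, uRv]
4. ~p2, v   [~&-rule on 3 (branches; this branch)]
Accessibility: uRu, uRv, vRv
The negation has an open branch (countermodel exists).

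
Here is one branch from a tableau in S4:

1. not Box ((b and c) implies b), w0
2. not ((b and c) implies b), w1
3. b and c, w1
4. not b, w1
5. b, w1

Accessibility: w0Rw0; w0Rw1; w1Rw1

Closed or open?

Both b and not b appear at w1.

Closed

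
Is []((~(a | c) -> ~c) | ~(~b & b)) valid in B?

Tableau for the negation ~[]((~(a | c) -> ~c) | ~(~b & b)):
1. ~[]((~(a | c) -> ~c) | ~(~b & b)), 0
2. ~((~(a | c) -> ~c) | ~(~b & b)), 1
3. ~(~(a | c) -> ~c), 1
4. ~b & b, 1
5. ~(a | c), 1
6. c, 1
7. ~b, 1
8. b, 1
Accessibility: 0R0, 0R1, 1R0, 1R1
Branch closes: b and ~b both at 1.
Every branch of the negation's tableau closes; the branch above is one of them.

Valid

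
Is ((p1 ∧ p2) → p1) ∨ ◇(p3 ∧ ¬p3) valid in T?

Tableau for the negation ¬(((p1 ∧ p2) → p1) ∨ ◇(p3 ∧ ¬p3)):
1. ¬(((p1 ∧ p2) → p1) ∨ ◇(p3 ∧ ¬p3)), w0
2. ¬((p1 ∧ p2) → p1), w0
3. ¬◇(p3 ∧ ¬p3), w0
4. p1 ∧ p2, w0
5. ¬p1, w0
6. p1, w0
7. p2, w0
Accessibility: w0Rw0
Branch closes: p1 and ¬p1 both at w0.
Every branch of the negation's tableau closes; the branch above is one of them.

Yes, valid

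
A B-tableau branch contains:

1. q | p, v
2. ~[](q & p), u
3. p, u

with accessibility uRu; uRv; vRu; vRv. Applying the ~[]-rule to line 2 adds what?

a fresh world w with uRw, and ~(q & p) at w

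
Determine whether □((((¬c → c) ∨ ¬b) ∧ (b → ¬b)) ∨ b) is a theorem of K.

Tableau for the negation ¬□((((¬c → c) ∨ ¬b) ∧ (b → ¬b)) ∨ b):
1. ¬□((((¬c → c) ∨ ¬b) ∧ (b → ¬b)) ∨ b), 0
2. ¬((((¬c → c) ∨ ¬b) ∧ (b → ¬b)) ∨ b), 1   [¬□-rule on 1: fresh world 1, 0R1]
3. ¬(((¬c → c) ∨ ¬b) ∧ (b → ¬b)), 1   [¬∨-rule on 2]
4. ¬b, 1   [¬∨-rule on 2]
5. ¬(b → ¬b), 1   [¬∧-rule on 3 (branches; this branch)]
6. b, 1   [¬→-rule on 5]
Accessibility: 0R1
Branch closes: b and ¬b both at 1.
All branches of the negation close; one closing branch shown above.

Yes, valid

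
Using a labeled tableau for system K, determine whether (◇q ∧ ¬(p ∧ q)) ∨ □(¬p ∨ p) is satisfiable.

1. (◇q ∧ ¬(p ∧ q)) ∨ □(¬p ∨ p), u
2. □(¬p ∨ p), u

Satisfiable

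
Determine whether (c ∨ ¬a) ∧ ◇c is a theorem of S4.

Tableau for the negation ¬((c ∨ ¬a) ∧ ◇c):
1. ¬((c ∨ ¬a) ∧ ◇c), u
2. ¬◇c, u
3. ¬c, u
Accessibility: uRu
The negation has an open branch (countermodel exists).

No, not valid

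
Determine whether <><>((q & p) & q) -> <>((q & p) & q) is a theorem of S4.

Tableau for the negation ~(<><>((q & p) & q) -> <>((q & p) & q)):
1. ~(<><>((q & p) & q) -> <>((q & p) & q)), w0
2. <><>((q & p) & q), w0
3. ~<>((q & p) & q), w0
4. ~((q & p) & q), w0
5. ~(q & p), w0
6. ~p, w0
7. <>((q & p) & q), w1
8. ~((q & p) & q), w1
9. ~(q & p), w1
10. ~p, w1
11. (q & p) & q, w2
12. q & p, w2
13. q, w2
14. p, w2
15. ~((q & p) & q), w2
16. ~(q & p), w2
17. ~p, w2
Accessibility: w0Rw0, w0Rw1, w0Rw2, w1Rw1, w1Rw2, w2Rw2
Branch closes: p and ~p both at w2.
Every branch of the negation's tableau closes; the branch above is one of them.

Yes, valid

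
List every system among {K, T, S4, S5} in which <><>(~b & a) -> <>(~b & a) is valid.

S4, S5

S4-tableau for the negation ~(<><>(~b & a) -> <>(~b & a)):
1. ~(<><>(~b & a) -> <>(~b & a)), w0
2. <><>(~b & a), w0
3. ~<>(~b & a), w0
4. ~(~b & a), w0
5. ~a, w0
6. <>(~b & a), w1
7. ~(~b & a), w1
8. ~a, w1
9. ~b & a, w2
10. ~b, w2
11. a, w2
12. ~(~b & a), w2
13. ~a, w2
Accessibility: w0Rw0, w0Rw1, w0Rw2, w1Rw1, w1Rw2, w2Rw2
Branch closes: a and ~a both at w2.
Every branch closes (one shown): valid in S4, hence also in S5 (every theorem of S4 is a theorem of S5).
T-tableau for the negation ~(<><>(~b & a) -> <>(~b & a)):
1. ~(<><>(~b & a) -> <>(~b & a)), w0
2. <><>(~b & a), w0
3. ~<>(~b & a), w0
4. ~(~b & a), w0
5. ~a, w0
6. <>(~b & a), w1
7. ~(~b & a), w1
8. ~a, w1
9. ~b & a, w2
10. ~b, w2
11. a, w2
Accessibility: w0Rw0, w0Rw1, w1Rw1, w1Rw2, w2Rw2
Complete open branch: countermodel on a T-frame, so not valid in T, nor in K (the same frame is also a K-frame).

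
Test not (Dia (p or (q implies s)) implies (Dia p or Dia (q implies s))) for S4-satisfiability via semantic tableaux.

1. not (Dia (p or (q implies s)) implies (Dia p or Dia (q implies s))), 0
2. Dia (p or (q implies s)), 0
3. not (Dia p or Dia (q implies s)), 0
4. not Dia p, 0
5. not Dia (q implies s), 0
6. not p, 0
7. not (q implies s), 0
8. q, 0
9. not s, 0
10. p or (q implies s), 1
11. not p, 1
12. not (q implies s), 1
13. q, 1
14. not s, 1
15. q implies s, 1
16. s, 1
Accessibility: 0R0, 0R1, 1R1
Branch closes: s and not s both at 1.
Every branch closes; the branch above is one of them.

Unsatisfiable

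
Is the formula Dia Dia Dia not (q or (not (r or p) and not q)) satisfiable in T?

Satisfiable (open branch found)

1. Dia Dia Dia not (q or (not (r or p) and not q)), w0
2. Dia Dia not (q or (not (r or p) and not q)), w1
3. Dia not (q or (not (r or p) and not q)), w2
4. not (q or (not (r or p) and not q)), w3
5. not q, w3
6. not (not (r or p) and not q), w3
7. r or p, w3
8. p, w3
Accessibility: w0Rw0, w0Rw1, w1Rw1, w1Rw2, w2Rw2, w2Rw3, w3Rw3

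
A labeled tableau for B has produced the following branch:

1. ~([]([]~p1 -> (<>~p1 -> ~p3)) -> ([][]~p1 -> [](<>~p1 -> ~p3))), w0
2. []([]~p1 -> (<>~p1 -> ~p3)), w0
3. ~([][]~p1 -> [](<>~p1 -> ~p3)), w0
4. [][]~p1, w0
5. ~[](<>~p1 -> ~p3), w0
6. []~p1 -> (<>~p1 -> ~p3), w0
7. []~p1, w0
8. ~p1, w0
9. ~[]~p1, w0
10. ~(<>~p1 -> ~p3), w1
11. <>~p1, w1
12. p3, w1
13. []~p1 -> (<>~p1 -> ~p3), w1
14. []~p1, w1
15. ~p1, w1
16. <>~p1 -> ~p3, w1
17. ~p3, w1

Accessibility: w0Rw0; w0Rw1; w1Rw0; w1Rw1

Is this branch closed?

Both p3 and ~p3 appear at w1.

Yes, closed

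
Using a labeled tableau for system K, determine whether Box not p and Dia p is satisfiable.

Unsatisfiable

1. Box not p and Dia p, 0
2. Box not p, 0
3. Dia p, 0
4. p, 1
5. not p, 1
Accessibility: 0R1
Branch closes: p and not p both at 1.
(One branch shown.) All branches close.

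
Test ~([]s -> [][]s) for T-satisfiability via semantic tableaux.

Satisfiable

1. ~([]s -> [][]s), u
2. []s, u
3. ~[][]s, u
4. s, u
5. ~[]s, v
6. s, v
7. ~s, w
Accessibility: uRu, uRv, vRv, vRw, wRw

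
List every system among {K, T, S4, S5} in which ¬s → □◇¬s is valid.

S5

S5-tableau for the negation ¬(¬s → □◇¬s):
1. ¬(¬s → □◇¬s), u
2. ¬s, u
3. ¬□◇¬s, u
4. ¬◇¬s, v
5. s, u
Accessibility: uRu, uRv, vRu, vRv
Branch closes: s and ¬s both at u.
Every branch closes (one shown): valid in S5.
S4-tableau for the negation ¬(¬s → □◇¬s):
1. ¬(¬s → □◇¬s), u
2. ¬s, u
3. ¬□◇¬s, u
4. ¬◇¬s, v
5. s, v
Accessibility: uRu, uRv, vRv
Complete open branch: countermodel on an S4-frame, so not valid in S4, nor in K, T (the same frame is also a K-frame and a T-frame).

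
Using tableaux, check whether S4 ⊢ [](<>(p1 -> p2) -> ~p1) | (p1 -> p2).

Tableau for the negation ~([](<>(p1 -> p2) -> ~p1) | (p1 -> p2)):
1. ~([](<>(p1 -> p2) -> ~p1) | (p1 -> p2)), 0
2. ~[](<>(p1 -> p2) -> ~p1), 0
3. ~(p1 -> p2), 0
4. p1, 0
5. ~p2, 0
6. ~(<>(p1 -> p2) -> ~p1), 1
7. <>(p1 -> p2), 1
8. p1, 1
9. p1 -> p2, 2
10. p2, 2
Accessibility: 0R0, 0R1, 0R2, 1R1, 1R2, 2R2
The negation has an open branch (countermodel exists).

Invalid (countermodel exists)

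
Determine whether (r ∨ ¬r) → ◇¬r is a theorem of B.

Tableau for the negation ¬((r ∨ ¬r) → ◇¬r):
1. ¬((r ∨ ¬r) → ◇¬r), u
2. r ∨ ¬r, u   [¬→-rule on 1]
3. ¬◇¬r, u   [¬→-rule on 1]
4. r, u   [¬◇-rule on 3 via uRu]
Accessibility: uRu
The negation has an open branch (countermodel exists).

No, not valid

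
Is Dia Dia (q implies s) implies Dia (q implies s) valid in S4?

Tableau for the negation not (Dia Dia (q implies s) implies Dia (q implies s)):
1. not (Dia Dia (q implies s) implies Dia (q implies s)), w0
2. Dia Dia (q implies s), w0   [neg-implies-rule on 1]
3. not Dia (q implies s), w0   [neg-implies-rule on 1]
4. not (q implies s), w0   [neg-Dia-rule on 3 via w0Rw0]
5. q, w0   [neg-implies-rule on 4]
6. not s, w0   [neg-implies-rule on 4]
7. Dia (q implies s), w1   [Dia-rule on 2: fresh world w1, w0Rw1]
8. not (q implies s), w1   [neg-Dia-rule on 3 via w0Rw1]
9. q, w1   [neg-implies-rule on 8]
10. not s, w1   [neg-implies-rule on 8]
11. q implies s, w2   [Dia-rule on 7: fresh world w2, w1Rw2]
12. not (q implies s), w2   [neg-Dia-rule on 3 via w0Rw2]
13. q, w2   [neg-implies-rule on 12]
14. not s, w2   [neg-implies-rule on 12]
15. s, w2   [implies-rule on 11 (branches; this branch)]
Accessibility: w0Rw0, w0Rw1, w0Rw2, w1Rw1, w1Rw2, w2Rw2
Branch closes: s and not s both at w2.
All branches of the negation close; one closing branch shown above.

Yes, valid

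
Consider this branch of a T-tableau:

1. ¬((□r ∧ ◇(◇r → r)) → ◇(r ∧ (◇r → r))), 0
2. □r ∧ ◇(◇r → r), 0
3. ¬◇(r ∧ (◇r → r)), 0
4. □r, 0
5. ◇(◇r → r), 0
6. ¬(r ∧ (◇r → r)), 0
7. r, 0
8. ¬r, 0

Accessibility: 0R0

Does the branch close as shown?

Both r and ¬r appear at 0.

Closed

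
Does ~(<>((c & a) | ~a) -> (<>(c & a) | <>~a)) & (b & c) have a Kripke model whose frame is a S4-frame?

No, unsatisfiable

1. ~(<>((c & a) | ~a) -> (<>(c & a) | <>~a)) & (b & c), w0
2. ~(<>((c & a) | ~a) -> (<>(c & a) | <>~a)), w0
3. b & c, w0
4. <>((c & a) | ~a), w0
5. ~(<>(c & a) | <>~a), w0
6. b, w0
7. c, w0
8. ~<>(c & a), w0
9. ~<>~a, w0
10. ~(c & a), w0
11. a, w0
12. ~a, w0
Accessibility: w0Rw0
Branch closes: a and ~a both at w0.
All branches of the tableau close; one closing branch shown above.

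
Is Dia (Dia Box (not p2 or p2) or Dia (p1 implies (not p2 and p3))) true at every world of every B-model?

Yes, valid

Tableau for the negation not Dia (Dia Box (not p2 or p2) or Dia (p1 implies (not p2 and p3))):
1. not Dia (Dia Box (not p2 or p2) or Dia (p1 implies (not p2 and p3))), u
2. not (Dia Box (not p2 or p2) or Dia (p1 implies (not p2 and p3))), u
3. not Dia Box (not p2 or p2), u
4. not Dia (p1 implies (not p2 and p3)), u
5. not Box (not p2 or p2), u
6. not (p1 implies (not p2 and p3)), u
7. p1, u
8. not (not p2 and p3), u
9. not p3, u
10. not (not p2 or p2), v
11. p2, v
12. not p2, v
Accessibility: uRu, uRv, vRu, vRv
Branch closes: p2 and not p2 both at v.
All branches of the negation close; one closing branch shown above.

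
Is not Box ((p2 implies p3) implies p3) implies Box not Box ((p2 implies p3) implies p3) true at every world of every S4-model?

Tableau for the negation not (not Box ((p2 implies p3) implies p3) implies Box not Box ((p2 implies p3) implies p3)):
1. not (not Box ((p2 implies p3) implies p3) implies Box not Box ((p2 implies p3) implies p3)), w0
2. not Box ((p2 implies p3) implies p3), w0
3. not Box not Box ((p2 implies p3) implies p3), w0
4. not ((p2 implies p3) implies p3), w1
5. p2 implies p3, w1
6. not p3, w1
7. not p2, w1
8. Box ((p2 implies p3) implies p3), w2
9. (p2 implies p3) implies p3, w2
10. p3, w2
Accessibility: w0Rw0, w0Rw1, w0Rw2, w1Rw1, w2Rw2
The negation has an open branch (countermodel exists).

No, not valid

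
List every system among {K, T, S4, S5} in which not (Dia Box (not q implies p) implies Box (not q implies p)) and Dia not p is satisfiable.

K, T, S4

S4-tableau for the formula:
1. not (Dia Box (not q implies p) implies Box (not q implies p)) and Dia not p, w0
2. not (Dia Box (not q implies p) implies Box (not q implies p)), w0
3. Dia not p, w0
4. Dia Box (not q implies p), w0
5. not Box (not q implies p), w0
6. not p, w1
7. Box (not q implies p), w2
8. not q implies p, w2
9. p, w2
10. not (not q implies p), w3
11. not q, w3
12. not p, w3
Accessibility: w0Rw0, w0Rw1, w0Rw2, w0Rw3, w1Rw1, w2Rw2, w3Rw3
Complete open branch: satisfiable in S4, hence also in K, T (this S4-model is also a K-model and a T-model).
S5-tableau for the formula:
1. not (Dia Box (not q implies p) implies Box (not q implies p)) and Dia not p, w0
2. not (Dia Box (not q implies p) implies Box (not q implies p)), w0
3. Dia not p, w0
4. Dia Box (not q implies p), w0
5. not Box (not q implies p), w0
6. not p, w1
7. Box (not q implies p), w2
8. not q implies p, w0
9. not q implies p, w1
10. not q implies p, w2
11. p, w0
12. q, w1
13. p, w2
14. not (not q implies p), w3
15. not q, w3
16. not p, w3
17. not q implies p, w3
18. p, w3
Accessibility: w0Rw0, w0Rw1, w0Rw2, w0Rw3, w1Rw0, w1Rw1, w1Rw2, w1Rw3, w2Rw0, w2Rw1, w2Rw2, w2Rw3, w3Rw0, w3Rw1, w3Rw2, w3Rw3
Branch closes: p and not p both at w3.
Every branch closes (one shown): unsatisfiable in S5.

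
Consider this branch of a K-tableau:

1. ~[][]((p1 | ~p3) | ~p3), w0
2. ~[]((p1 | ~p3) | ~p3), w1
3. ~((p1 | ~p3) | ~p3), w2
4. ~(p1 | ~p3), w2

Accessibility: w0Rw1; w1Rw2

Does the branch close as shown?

No, open

No world carries both an atom and its negation.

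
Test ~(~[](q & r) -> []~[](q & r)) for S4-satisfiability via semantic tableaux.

1. ~(~[](q & r) -> []~[](q & r)), u
2. ~[](q & r), u
3. ~[]~[](q & r), u
4. ~(q & r), v
5. ~r, v
6. [](q & r), w
7. q & r, w
8. q, w
9. r, w
Accessibility: uRu, uRv, uRw, vRv, wRw

Satisfiable (open branch found)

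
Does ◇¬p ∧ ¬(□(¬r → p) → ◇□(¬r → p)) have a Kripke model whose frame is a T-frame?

Unsatisfiable (every branch closes)

1. ◇¬p ∧ ¬(□(¬r → p) → ◇□(¬r → p)), w0
2. ◇¬p, w0   [∧-rule on 1]
3. ¬(□(¬r → p) → ◇□(¬r → p)), w0   [∧-rule on 1]
4. □(¬r → p), w0   [¬→-rule on 3]
5. ¬◇□(¬r → p), w0   [¬→-rule on 3]
6. ¬r → p, w0   [□-rule on 4 via w0Rw0]
7. ¬□(¬r → p), w0   [¬◇-rule on 5 via w0Rw0]
8. p, w0   [→-rule on 6 (branches; this branch)]
9. ¬p, w1   [◇-rule on 2: fresh world w1, w0Rw1]
10. ¬r → p, w1   [□-rule on 4 via w0Rw1]
11. ¬□(¬r → p), w1   [¬◇-rule on 5 via w0Rw1]
12. r, w1   [→-rule on 10 (branches; this branch)]
13. ¬(¬r → p), w2   [¬□-rule on 7: fresh world w2, w0Rw2]
14. ¬r, w2   [¬→-rule on 13]
15. ¬p, w2   [¬→-rule on 13]
16. ¬r → p, w2   [□-rule on 4 via w0Rw2]
17. ¬□(¬r → p), w2   [¬◇-rule on 5 via w0Rw2]
18. p, w2   [→-rule on 16 (branches; this branch)]
Accessibility: w0Rw0, w0Rw1, w0Rw2, w1Rw1, w2Rw2
Branch closes: p and ¬p both at w2.
Every branch closes; the branch above is one of them.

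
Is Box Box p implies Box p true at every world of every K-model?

Tableau for the negation not (Box Box p implies Box p):
1. not (Box Box p implies Box p), w0
2. Box Box p, w0   [neg-implies-rule on 1]
3. not Box p, w0   [neg-implies-rule on 1]
4. not p, w1   [neg-Box-rule on 3: fresh world w1, w0Rw1]
5. Box p, w1   [Box-rule on 2 via w0Rw1]
Accessibility: w0Rw1
The negation has an open branch (countermodel exists).

Invalid (countermodel exists)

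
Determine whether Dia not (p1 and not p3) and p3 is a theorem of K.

Not valid

Tableau for the negation not (Dia not (p1 and not p3) and p3):
1. not (Dia not (p1 and not p3) and p3), u
2. not p3, u
The negation has an open branch (countermodel exists).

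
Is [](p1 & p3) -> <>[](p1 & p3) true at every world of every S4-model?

Tableau for the negation ~([](p1 & p3) -> <>[](p1 & p3)):
1. ~([](p1 & p3) -> <>[](p1 & p3)), 0
2. [](p1 & p3), 0   [~->-rule on 1]
3. ~<>[](p1 & p3), 0   [~->-rule on 1]
4. p1 & p3, 0   [[]-rule on 2 via 0R0]
5. p1, 0   [&-rule on 4]
6. p3, 0   [&-rule on 4]
7. ~[](p1 & p3), 0   [~<>-rule on 3 via 0R0]
8. ~(p1 & p3), 1   [~[]-rule on 7: fresh world 1, 0R1]
9. p1 & p3, 1   [[]-rule on 2 via 0R1]
10. p1, 1   [&-rule on 9]
11. p3, 1   [&-rule on 9]
12. ~[](p1 & p3), 1   [~<>-rule on 3 via 0R1]
13. ~p3, 1   [~&-rule on 8 (branches; this branch)]
Accessibility: 0R0, 0R1, 1R1
Branch closes: p3 and ~p3 both at 1.
All branches of the negation close; one closing branch shown above.

Valid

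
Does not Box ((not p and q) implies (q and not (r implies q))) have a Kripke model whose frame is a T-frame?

1. not Box ((not p and q) implies (q and not (r implies q))), u
2. not ((not p and q) implies (q and not (r implies q))), v
3. not p and q, v
4. not (q and not (r implies q)), v
5. not p, v
6. q, v
7. r implies q, v
Accessibility: uRu, uRv, vRv

Satisfiable (open branch found)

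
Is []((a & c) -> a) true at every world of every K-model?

Tableau for the negation ~[]((a & c) -> a):
1. ~[]((a & c) -> a), 0
2. ~((a & c) -> a), 1
3. a & c, 1
4. ~a, 1
5. a, 1
6. c, 1
Accessibility: 0R1
Branch closes: a and ~a both at 1.
Every branch of the negation's tableau closes; the branch above is one of them.

Valid in K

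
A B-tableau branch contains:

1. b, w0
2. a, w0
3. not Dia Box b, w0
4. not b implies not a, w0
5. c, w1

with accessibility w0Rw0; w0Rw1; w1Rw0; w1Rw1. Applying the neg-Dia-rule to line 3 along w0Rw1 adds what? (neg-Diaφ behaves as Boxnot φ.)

neg-Diaφ behaves as Boxnot φ: propagate the negated body to each accessible world.

not Box b, w1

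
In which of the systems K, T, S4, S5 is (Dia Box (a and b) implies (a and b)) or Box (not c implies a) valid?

S5

S5-tableau for the negation not ((Dia Box (a and b) implies (a and b)) or Box (not c implies a)):
1. not ((Dia Box (a and b) implies (a and b)) or Box (not c implies a)), u
2. not (Dia Box (a and b) implies (a and b)), u   [neg-or-rule on 1]
3. not Box (not c implies a), u   [neg-or-rule on 1]
4. Dia Box (a and b), u   [neg-implies-rule on 2]
5. not (a and b), u   [neg-implies-rule on 2]
6. not b, u   [neg-and-rule on 5 (branches; this branch)]
7. not (not c implies a), v   [neg-Box-rule on 3: fresh world v, uRv]
8. not c, v   [neg-implies-rule on 7]
9. not a, v   [neg-implies-rule on 7]
10. Box (a and b), w   [Dia-rule on 4: fresh world w, uRw]
11. a and b, u   [Box-rule on 10 via wRu]
12. a, u   [and-rule on 11]
13. b, u   [and-rule on 11]
Accessibility: uRu, uRv, uRw, vRu, vRv, vRw, wRu, wRv, wRw
Branch closes: b and not b both at u.
Every branch closes (one shown): valid in S5.
S4-tableau for the negation not ((Dia Box (a and b) implies (a and b)) or Box (not c implies a)):
1. not ((Dia Box (a and b) implies (a and b)) or Box (not c implies a)), u
2. not (Dia Box (a and b) implies (a and b)), u   [neg-or-rule on 1]
3. not Box (not c implies a), u   [neg-or-rule on 1]
4. Dia Box (a and b), u   [neg-implies-rule on 2]
5. not (a and b), u   [neg-implies-rule on 2]
6. not b, u   [neg-and-rule on 5 (branches; this branch)]
7. not (not c implies a), v   [neg-Box-rule on 3: fresh world v, uRv]
8. not c, v   [neg-implies-rule on 7]
9. not a, v   [neg-implies-rule on 7]
10. Box (a and b), w   [Dia-rule on 4: fresh world w, uRw]
11. a and b, w   [Box-rule on 10 via wRw]
12. a, w   [and-rule on 11]
13. b, w   [and-rule on 11]
Accessibility: uRu, uRv, uRw, vRv, wRw
Complete open branch: countermodel on an S4-frame, so not valid in S4, nor in K, T (the same frame is also a K-frame and a T-frame).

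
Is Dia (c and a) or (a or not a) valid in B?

Tableau for the negation not (Dia (c and a) or (a or not a)):
1. not (Dia (c and a) or (a or not a)), w0
2. not Dia (c and a), w0   [neg-or-rule on 1]
3. not (a or not a), w0   [neg-or-rule on 1]
4. not a, w0   [neg-or-rule on 3]
5. a, w0   [neg-or-rule on 3]
Accessibility: w0Rw0
Branch closes: a and not a both at w0.
Every branch of the negation's tableau closes; the branch above is one of them.

Yes, valid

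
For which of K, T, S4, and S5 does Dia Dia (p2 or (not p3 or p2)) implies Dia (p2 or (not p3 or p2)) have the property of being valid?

S4, S5

T-tableau for the negation not (Dia Dia (p2 or (not p3 or p2)) implies Dia (p2 or (not p3 or p2))):
1. not (Dia Dia (p2 or (not p3 or p2)) implies Dia (p2 or (not p3 or p2))), u
2. Dia Dia (p2 or (not p3 or p2)), u
3. not Dia (p2 or (not p3 or p2)), u
4. not (p2 or (not p3 or p2)), u
5. not p2, u
6. not (not p3 or p2), u
7. p3, u
8. Dia (p2 or (not p3 or p2)), v
9. not (p2 or (not p3 or p2)), v
10. not p2, v
11. not (not p3 or p2), v
12. p3, v
13. p2 or (not p3 or p2), w
14. not p3 or p2, w
15. p2, w
Accessibility: uRu, uRv, vRv, vRw, wRw
Complete open branch: countermodel on a T-frame, so not valid in T, nor in K (the same frame is also a K-frame).
S4-tableau for the negation not (Dia Dia (p2 or (not p3 or p2)) implies Dia (p2 or (not p3 or p2))):
1. not (Dia Dia (p2 or (not p3 or p2)) implies Dia (p2 or (not p3 or p2))), u
2. Dia Dia (p2 or (not p3 or p2)), u
3. not Dia (p2 or (not p3 or p2)), u
4. not (p2 or (not p3 or p2)), u
5. not p2, u
6. not (not p3 or p2), u
7. p3, u
8. Dia (p2 or (not p3 or p2)), v
9. not (p2 or (not p3 or p2)), v
10. not p2, v
11. not (not p3 or p2), v
12. p3, v
13. p2 or (not p3 or p2), w
14. not (p2 or (not p3 or p2)), w
15. not p2, w
16. not (not p3 or p2), w
17. p3, w
18. not p3 or p2, w
19. p2, w
Accessibility: uRu, uRv, uRw, vRv, vRw, wRw
Branch closes: p2 and not p2 both at w.
Every branch closes (one shown): valid in S4, hence also in S5 (every theorem of S4 is a theorem of S5).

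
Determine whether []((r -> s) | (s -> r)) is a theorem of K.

Tableau for the negation ~[]((r -> s) | (s -> r)):
1. ~[]((r -> s) | (s -> r)), w0
2. ~((r -> s) | (s -> r)), w1   [~[]-rule on 1: fresh world w1, w0Rw1]
3. ~(r -> s), w1   [~|-rule on 2]
4. ~(s -> r), w1   [~|-rule on 2]
5. r, w1   [~->-rule on 3]
6. ~s, w1   [~->-rule on 3]
7. s, w1   [~->-rule on 4]
8. ~r, w1   [~->-rule on 4]
Accessibility: w0Rw1
Branch closes: s and ~s both at w1.
All branches of the negation close; one closing branch shown above.

Yes, valid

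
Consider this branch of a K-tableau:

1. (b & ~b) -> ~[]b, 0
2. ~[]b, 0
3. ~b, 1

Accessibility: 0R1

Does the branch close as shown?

Not closed

There is no literal clash: for every atom and world, at most one sign appears.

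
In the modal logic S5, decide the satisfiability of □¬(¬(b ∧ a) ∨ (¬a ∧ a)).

Satisfiable

1. □¬(¬(b ∧ a) ∨ (¬a ∧ a)), u
2. ¬(¬(b ∧ a) ∨ (¬a ∧ a)), u
3. b ∧ a, u
4. ¬(¬a ∧ a), u
5. b, u
6. a, u
Accessibility: uRu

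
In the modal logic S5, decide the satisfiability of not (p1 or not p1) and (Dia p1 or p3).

1. not (p1 or not p1) and (Dia p1 or p3), u
2. not (p1 or not p1), u
3. Dia p1 or p3, u
4. not p1, u
5. p1, u
Accessibility: uRu
Branch closes: p1 and not p1 both at u.
(One branch shown.) All branches close.

Unsatisfiable (every branch closes)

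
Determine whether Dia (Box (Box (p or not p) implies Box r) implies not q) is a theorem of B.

Invalid (countermodel exists)

Tableau for the negation not Dia (Box (Box (p or not p) implies Box r) implies not q):
1. not Dia (Box (Box (p or not p) implies Box r) implies not q), w0
2. not (Box (Box (p or not p) implies Box r) implies not q), w0   [neg-Dia-rule on 1 via w0Rw0]
3. Box (Box (p or not p) implies Box r), w0   [neg-implies-rule on 2]
4. q, w0   [neg-implies-rule on 2]
5. Box (p or not p) implies Box r, w0   [Box-rule on 3 via w0Rw0]
6. Box r, w0   [implies-rule on 5 (branches; this branch)]
7. r, w0   [Box-rule on 6 via w0Rw0]
Accessibility: w0Rw0
The negation has an open branch (countermodel exists).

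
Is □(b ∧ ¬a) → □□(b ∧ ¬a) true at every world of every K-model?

No, not valid

Tableau for the negation ¬(□(b ∧ ¬a) → □□(b ∧ ¬a)):
1. ¬(□(b ∧ ¬a) → □□(b ∧ ¬a)), w0
2. □(b ∧ ¬a), w0   [¬→-rule on 1]
3. ¬□□(b ∧ ¬a), w0   [¬→-rule on 1]
4. ¬□(b ∧ ¬a), w1   [¬□-rule on 3: fresh world w1, w0Rw1]
5. b ∧ ¬a, w1   [□-rule on 2 via w0Rw1]
6. b, w1   [∧-rule on 5]
7. ¬a, w1   [∧-rule on 5]
8. ¬(b ∧ ¬a), w2   [¬□-rule on 4: fresh world w2, w1Rw2]
9. a, w2   [¬∧-rule on 8 (branches; this branch)]
Accessibility: w0Rw1, w1Rw2
The negation has an open branch (countermodel exists).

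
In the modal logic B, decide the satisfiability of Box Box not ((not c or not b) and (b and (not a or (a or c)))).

1. Box Box not ((not c or not b) and (b and (not a or (a or c)))), 0
2. Box not ((not c or not b) and (b and (not a or (a or c)))), 0
3. not ((not c or not b) and (b and (not a or (a or c)))), 0
4. not (b and (not a or (a or c))), 0
5. not b, 0
Accessibility: 0R0

Yes, satisfiable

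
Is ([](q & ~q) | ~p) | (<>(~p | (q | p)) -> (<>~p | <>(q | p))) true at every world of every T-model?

Yes, valid

Tableau for the negation ~(([](q & ~q) | ~p) | (<>(~p | (q | p)) -> (<>~p | <>(q | p)))):
1. ~(([](q & ~q) | ~p) | (<>(~p | (q | p)) -> (<>~p | <>(q | p)))), 0
2. ~([](q & ~q) | ~p), 0
3. ~(<>(~p | (q | p)) -> (<>~p | <>(q | p))), 0
4. ~[](q & ~q), 0
5. p, 0
6. <>(~p | (q | p)), 0
7. ~(<>~p | <>(q | p)), 0
8. ~<>~p, 0
9. ~<>(q | p), 0
10. ~(q | p), 0
11. ~q, 0
12. ~p, 0
Accessibility: 0R0
Branch closes: p and ~p both at 0.
Every branch of the negation's tableau closes; the branch above is one of them.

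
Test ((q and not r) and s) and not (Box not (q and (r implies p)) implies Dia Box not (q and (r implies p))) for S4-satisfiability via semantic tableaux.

No, unsatisfiable

1. ((q and not r) and s) and not (Box not (q and (r implies p)) implies Dia Box not (q and (r implies p))), w0
2. (q and not r) and s, w0
3. not (Box not (q and (r implies p)) implies Dia Box not (q and (r implies p))), w0
4. q and not r, w0
5. s, w0
6. Box not (q and (r implies p)), w0
7. not Dia Box not (q and (r implies p)), w0
8. q, w0
9. not r, w0
10. not (q and (r implies p)), w0
11. not Box not (q and (r implies p)), w0
12. not (r implies p), w0
13. r, w0
14. not p, w0
Accessibility: w0Rw0
Branch closes: r and not r both at w0.
(One branch shown.) All branches close.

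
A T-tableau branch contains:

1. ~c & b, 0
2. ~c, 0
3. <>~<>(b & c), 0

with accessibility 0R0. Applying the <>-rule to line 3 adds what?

a fresh world 1 with 0R1, and ~<>(b & c) at 1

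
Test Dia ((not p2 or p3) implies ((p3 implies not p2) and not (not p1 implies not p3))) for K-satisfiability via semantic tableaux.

Satisfiable

1. Dia ((not p2 or p3) implies ((p3 implies not p2) and not (not p1 implies not p3))), u
2. (not p2 or p3) implies ((p3 implies not p2) and not (not p1 implies not p3)), v
3. (p3 implies not p2) and not (not p1 implies not p3), v
4. p3 implies not p2, v
5. not (not p1 implies not p3), v
6. not p1, v
7. p3, v
8. not p2, v
Accessibility: uRv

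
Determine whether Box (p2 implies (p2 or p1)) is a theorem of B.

Yes, valid

Tableau for the negation not Box (p2 implies (p2 or p1)):
1. not Box (p2 implies (p2 or p1)), u
2. not (p2 implies (p2 or p1)), v
3. p2, v
4. not (p2 or p1), v
5. not p2, v
6. not p1, v
Accessibility: uRu, uRv, vRu, vRv
Branch closes: p2 and not p2 both at v.
All branches of the negation close; one closing branch shown above.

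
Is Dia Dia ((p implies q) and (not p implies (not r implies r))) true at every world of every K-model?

Tableau for the negation not Dia Dia ((p implies q) and (not p implies (not r implies r))):
1. not Dia Dia ((p implies q) and (not p implies (not r implies r))), w0
The negation has an open branch (countermodel exists).

Not valid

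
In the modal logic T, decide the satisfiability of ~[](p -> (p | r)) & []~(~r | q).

1. ~[](p -> (p | r)) & []~(~r | q), u
2. ~[](p -> (p | r)), u
3. []~(~r | q), u
4. ~(~r | q), u
5. r, u
6. ~q, u
7. ~(p -> (p | r)), v
8. p, v
9. ~(p | r), v
10. ~p, v
11. ~r, v
Accessibility: uRu, uRv, vRv
Branch closes: p and ~p both at v.
Every branch closes; the branch above is one of them.

Unsatisfiable (every branch closes)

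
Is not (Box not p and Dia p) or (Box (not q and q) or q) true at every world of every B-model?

Yes, valid

Tableau for the negation not (not (Box not p and Dia p) or (Box (not q and q) or q)):
1. not (not (Box not p and Dia p) or (Box (not q and q) or q)), u
2. Box not p and Dia p, u
3. not (Box (not q and q) or q), u
4. Box not p, u
5. Dia p, u
6. not Box (not q and q), u
7. not q, u
8. not p, u
9. p, v
10. not p, v
Accessibility: uRu, uRv, vRu, vRv
Branch closes: p and not p both at v.
All branches of the negation close; one closing branch shown above.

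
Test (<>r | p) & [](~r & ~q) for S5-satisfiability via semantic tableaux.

1. (<>r | p) & [](~r & ~q), u
2. <>r | p, u
3. [](~r & ~q), u
4. ~r & ~q, u
5. ~r, u
6. ~q, u
7. p, u
Accessibility: uRu

Yes, satisfiable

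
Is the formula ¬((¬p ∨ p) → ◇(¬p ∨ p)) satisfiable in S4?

1. ¬((¬p ∨ p) → ◇(¬p ∨ p)), w0
2. ¬p ∨ p, w0
3. ¬◇(¬p ∨ p), w0
4. ¬(¬p ∨ p), w0
5. p, w0
6. ¬p, w0
Accessibility: w0Rw0
Branch closes: p and ¬p both at w0.
Every branch closes; the branch above is one of them.

No, unsatisfiable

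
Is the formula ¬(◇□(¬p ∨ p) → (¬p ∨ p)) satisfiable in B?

Unsatisfiable

1. ¬(◇□(¬p ∨ p) → (¬p ∨ p)), u
2. ◇□(¬p ∨ p), u
3. ¬(¬p ∨ p), u
4. p, u
5. ¬p, u
Accessibility: uRu
Branch closes: p and ¬p both at u.
Every branch closes; the branch above is one of them.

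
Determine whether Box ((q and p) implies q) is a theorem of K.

Valid in K

Tableau for the negation not Box ((q and p) implies q):
1. not Box ((q and p) implies q), 0
2. not ((q and p) implies q), 1
3. q and p, 1
4. not q, 1
5. q, 1
6. p, 1
Accessibility: 0R1
Branch closes: q and not q both at 1.
All branches of the negation close; one closing branch shown above.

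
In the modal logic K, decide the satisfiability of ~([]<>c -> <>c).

Satisfiable (open branch found)

1. ~([]<>c -> <>c), w0
2. []<>c, w0
3. ~<>c, w0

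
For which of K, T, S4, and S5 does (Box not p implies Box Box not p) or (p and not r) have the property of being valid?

S4-tableau for the negation not ((Box not p implies Box Box not p) or (p and not r)):
1. not ((Box not p implies Box Box not p) or (p and not r)), u
2. not (Box not p implies Box Box not p), u
3. not (p and not r), u
4. Box not p, u
5. not Box Box not p, u
6. not p, u
7. r, u
8. not Box not p, v
9. not p, v
10. p, w
11. not p, w
Accessibility: uRu, uRv, uRw, vRv, vRw, wRw
Branch closes: p and not p both at w.
Every branch closes (one shown): valid in S4, hence also in S5 (every theorem of S4 is a theorem of S5).
T-tableau for the negation not ((Box not p implies Box Box not p) or (p and not r)):
1. not ((Box not p implies Box Box not p) or (p and not r)), u
2. not (Box not p implies Box Box not p), u
3. not (p and not r), u
4. Box not p, u
5. not Box Box not p, u
6. not p, u
7. r, u
8. not Box not p, v
9. not p, v
10. p, w
Accessibility: uRu, uRv, vRv, vRw, wRw
Complete open branch: countermodel on a T-frame, so not valid in T, nor in K (the same frame is also a K-frame).

S4, S5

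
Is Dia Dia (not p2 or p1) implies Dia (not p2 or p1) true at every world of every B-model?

Invalid (countermodel exists)

Tableau for the negation not (Dia Dia (not p2 or p1) implies Dia (not p2 or p1)):
1. not (Dia Dia (not p2 or p1) implies Dia (not p2 or p1)), u
2. Dia Dia (not p2 or p1), u   [neg-implies-rule on 1]
3. not Dia (not p2 or p1), u   [neg-implies-rule on 1]
4. not (not p2 or p1), u   [neg-Dia-rule on 3 via uRu]
5. p2, u   [neg-or-rule on 4]
6. not p1, u   [neg-or-rule on 4]
7. Dia (not p2 or p1), v   [Dia-rule on 2: fresh world v, uRv]
8. not (not p2 or p1), v   [neg-Dia-rule on 3 via uRv]
9. p2, v   [neg-or-rule on 8]
10. not p1, v   [neg-or-rule on 8]
11. not p2 or p1, w   [Dia-rule on 7: fresh world w, vRw]
12. p1, w   [or-rule on 11 (branches; this branch)]
Accessibility: uRu, uRv, vRu, vRv, vRw, wRv, wRw
The negation has an open branch (countermodel exists).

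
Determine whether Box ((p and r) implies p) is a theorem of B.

Yes, valid

Tableau for the negation not Box ((p and r) implies p):
1. not Box ((p and r) implies p), w0
2. not ((p and r) implies p), w1   [neg-Box-rule on 1: fresh world w1, w0Rw1]
3. p and r, w1   [neg-implies-rule on 2]
4. not p, w1   [neg-implies-rule on 2]
5. p, w1   [and-rule on 3]
6. r, w1   [and-rule on 3]
Accessibility: w0Rw0, w0Rw1, w1Rw0, w1Rw1
Branch closes: p and not p both at w1.
Every branch of the negation's tableau closes; the branch above is one of them.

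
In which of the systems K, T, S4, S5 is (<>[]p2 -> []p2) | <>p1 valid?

S4-tableau for the negation ~((<>[]p2 -> []p2) | <>p1):
1. ~((<>[]p2 -> []p2) | <>p1), w0
2. ~(<>[]p2 -> []p2), w0
3. ~<>p1, w0
4. <>[]p2, w0
5. ~[]p2, w0
6. ~p1, w0
7. []p2, w1
8. ~p1, w1
9. p2, w1
10. ~p2, w2
11. ~p1, w2
Accessibility: w0Rw0, w0Rw1, w0Rw2, w1Rw1, w2Rw2
Complete open branch: countermodel on an S4-frame, so not valid in S4, nor in K, T (the same frame is also a K-frame and a T-frame).
S5-tableau for the negation ~((<>[]p2 -> []p2) | <>p1):
1. ~((<>[]p2 -> []p2) | <>p1), w0
2. ~(<>[]p2 -> []p2), w0
3. ~<>p1, w0
4. <>[]p2, w0
5. ~[]p2, w0
6. ~p1, w0
7. []p2, w1
8. ~p1, w1
9. p2, w0
10. p2, w1
11. ~p2, w2
12. ~p1, w2
13. p2, w2
Accessibility: w0Rw0, w0Rw1, w0Rw2, w1Rw0, w1Rw1, w1Rw2, w2Rw0, w2Rw1, w2Rw2
Branch closes: p2 and ~p2 both at w2.
Every branch closes (one shown): valid in S5.

S5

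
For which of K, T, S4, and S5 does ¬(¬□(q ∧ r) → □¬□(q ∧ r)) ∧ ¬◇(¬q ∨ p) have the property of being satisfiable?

S4-tableau for the formula:
1. ¬(¬□(q ∧ r) → □¬□(q ∧ r)) ∧ ¬◇(¬q ∨ p), w0
2. ¬(¬□(q ∧ r) → □¬□(q ∧ r)), w0   [∧-rule on 1]
3. ¬◇(¬q ∨ p), w0   [∧-rule on 1]
4. ¬□(q ∧ r), w0   [¬→-rule on 2]
5. ¬□¬□(q ∧ r), w0   [¬→-rule on 2]
6. ¬(¬q ∨ p), w0   [¬◇-rule on 3 via w0Rw0]
7. q, w0   [¬∨-rule on 6]
8. ¬p, w0   [¬∨-rule on 6]
9. ¬(q ∧ r), w1   [¬□-rule on 4: fresh world w1, w0Rw1]
10. ¬(¬q ∨ p), w1   [¬◇-rule on 3 via w0Rw1]
11. q, w1   [¬∨-rule on 10]
12. ¬p, w1   [¬∨-rule on 10]
13. ¬r, w1   [¬∧-rule on 9 (branches; this branch)]
14. □(q ∧ r), w2   [¬□-rule on 5: fresh world w2, w0Rw2]
15. ¬(¬q ∨ p), w2   [¬◇-rule on 3 via w0Rw2]
16. q, w2   [¬∨-rule on 15]
17. ¬p, w2   [¬∨-rule on 15]
18. q ∧ r, w2   [□-rule on 14 via w2Rw2]
19. r, w2   [∧-rule on 18]
Accessibility: w0Rw0, w0Rw1, w0Rw2, w1Rw1, w2Rw2
Complete open branch: satisfiable in S4, hence also in K, T (this S4-model is also a K-model and a T-model).
S5-tableau for the formula:
1. ¬(¬□(q ∧ r) → □¬□(q ∧ r)) ∧ ¬◇(¬q ∨ p), w0
2. ¬(¬□(q ∧ r) → □¬□(q ∧ r)), w0   [∧-rule on 1]
3. ¬◇(¬q ∨ p), w0   [∧-rule on 1]
4. ¬□(q ∧ r), w0   [¬→-rule on 2]
5. ¬□¬□(q ∧ r), w0   [¬→-rule on 2]
6. ¬(¬q ∨ p), w0   [¬◇-rule on 3 via w0Rw0]
7. q, w0   [¬∨-rule on 6]
8. ¬p, w0   [¬∨-rule on 6]
9. ¬(q ∧ r), w1   [¬□-rule on 4: fresh world w1, w0Rw1]
10. ¬(¬q ∨ p), w1   [¬◇-rule on 3 via w0Rw1]
11. q, w1   [¬∨-rule on 10]
12. ¬p, w1   [¬∨-rule on 10]
13. ¬r, w1   [¬∧-rule on 9 (branches; this branch)]
14. □(q ∧ r), w2   [¬□-rule on 5: fresh world w2, w0Rw2]
15. ¬(¬q ∨ p), w2   [¬◇-rule on 3 via w0Rw2]
16. q, w2   [¬∨-rule on 15]
17. ¬p, w2   [¬∨-rule on 15]
18. q ∧ r, w0   [□-rule on 14 via w2Rw0]
19. r, w0   [∧-rule on 18]
20. q ∧ r, w1   [□-rule on 14 via w2Rw1]
21. r, w1   [∧-rule on 20]
Accessibility: w0Rw0, w0Rw1, w0Rw2, w1Rw0, w1Rw1, w1Rw2, w2Rw0, w2Rw1, w2Rw2
Branch closes: r and ¬r both at w1.
Every branch closes (one shown): unsatisfiable in S5.

K, T, S4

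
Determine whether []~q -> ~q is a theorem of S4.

Yes, valid

Tableau for the negation ~([]~q -> ~q):
1. ~([]~q -> ~q), 0
2. []~q, 0   [~->-rule on 1]
3. q, 0   [~->-rule on 1]
4. ~q, 0   [[]-rule on 2 via 0R0]
Accessibility: 0R0
Branch closes: q and ~q both at 0.
All branches of the negation close; one closing branch shown above.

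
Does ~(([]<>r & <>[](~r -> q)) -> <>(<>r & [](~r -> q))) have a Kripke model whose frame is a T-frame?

Unsatisfiable (every branch closes)

1. ~(([]<>r & <>[](~r -> q)) -> <>(<>r & [](~r -> q))), u
2. []<>r & <>[](~r -> q), u
3. ~<>(<>r & [](~r -> q)), u
4. []<>r, u
5. <>[](~r -> q), u
6. ~(<>r & [](~r -> q)), u
7. <>r, u
8. ~[](~r -> q), u
9. [](~r -> q), v
10. ~(<>r & [](~r -> q)), v
11. <>r, v
12. ~r -> q, v
13. ~[](~r -> q), v
14. q, v
15. r, w
16. ~(<>r & [](~r -> q)), w
17. <>r, w
18. ~[](~r -> q), w
19. ~(~r -> q), x
20. ~r, x
21. ~q, x
22. ~(<>r & [](~r -> q)), x
23. <>r, x
24. ~[](~r -> q), x
25. r, y
26. ~r -> q, y
27. q, y
28. ~(~r -> q), z
29. ~r, z
30. ~q, z
31. ~r -> q, z
32. q, z
Accessibility: uRu, uRv, uRw, uRx, vRv, vRy, vRz, wRw, xRx, yRy, zRz
Branch closes: q and ~q both at z.
All branches of the tableau close; one closing branch shown above.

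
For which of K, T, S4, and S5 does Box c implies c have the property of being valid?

K-tableau for the negation not (Box c implies c):
1. not (Box c implies c), w0
2. Box c, w0   [neg-implies-rule on 1]
3. not c, w0   [neg-implies-rule on 1]
Complete open branch: countermodel on a K-frame, so not valid in K.
T-tableau for the negation not (Box c implies c):
1. not (Box c implies c), w0
2. Box c, w0   [neg-implies-rule on 1]
3. not c, w0   [neg-implies-rule on 1]
4. c, w0   [Box-rule on 2 via w0Rw0]
Accessibility: w0Rw0
Branch closes: c and not c both at w0.
Every branch closes (one shown): valid in T, hence also in S4, S5 (every theorem of T is a theorem of S4 and S5).

T, S4, S5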